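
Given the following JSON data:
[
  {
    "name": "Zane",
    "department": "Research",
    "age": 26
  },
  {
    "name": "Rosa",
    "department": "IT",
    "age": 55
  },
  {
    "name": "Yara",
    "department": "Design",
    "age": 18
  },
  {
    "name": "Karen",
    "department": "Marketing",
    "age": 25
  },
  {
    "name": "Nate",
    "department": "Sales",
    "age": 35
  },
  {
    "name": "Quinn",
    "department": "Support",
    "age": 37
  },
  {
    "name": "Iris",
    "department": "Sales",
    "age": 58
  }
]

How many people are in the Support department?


Scanning records for department = Support
  Record 5: Quinn
Count: 1

ANSWER: 1


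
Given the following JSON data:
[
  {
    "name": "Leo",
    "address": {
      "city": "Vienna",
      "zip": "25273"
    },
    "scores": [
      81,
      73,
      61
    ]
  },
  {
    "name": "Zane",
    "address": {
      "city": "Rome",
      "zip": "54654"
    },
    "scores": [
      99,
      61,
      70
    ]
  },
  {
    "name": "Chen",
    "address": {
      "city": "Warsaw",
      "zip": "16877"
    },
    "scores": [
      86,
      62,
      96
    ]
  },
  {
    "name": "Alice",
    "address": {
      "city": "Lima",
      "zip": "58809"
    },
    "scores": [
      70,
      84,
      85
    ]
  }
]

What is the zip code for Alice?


Path: records[3].address.zip
Value: 58809

ANSWER: 58809


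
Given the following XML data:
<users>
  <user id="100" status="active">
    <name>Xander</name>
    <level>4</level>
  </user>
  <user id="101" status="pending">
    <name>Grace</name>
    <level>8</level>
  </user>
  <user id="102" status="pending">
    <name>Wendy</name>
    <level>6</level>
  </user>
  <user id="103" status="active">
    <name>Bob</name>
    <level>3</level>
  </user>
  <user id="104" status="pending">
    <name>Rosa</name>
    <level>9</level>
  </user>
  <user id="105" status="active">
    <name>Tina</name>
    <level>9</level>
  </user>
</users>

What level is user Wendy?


Finding user: Wendy
<level>6</level>

ANSWER: 6


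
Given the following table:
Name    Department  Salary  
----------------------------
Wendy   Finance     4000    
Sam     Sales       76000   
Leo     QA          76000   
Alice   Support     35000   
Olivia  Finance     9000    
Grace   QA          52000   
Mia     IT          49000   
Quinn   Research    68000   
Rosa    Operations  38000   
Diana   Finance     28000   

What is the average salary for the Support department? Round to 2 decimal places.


Support department members:
  Alice: 35000
Sum = 35000
Count = 1
Average = 35000 / 1 = 35000.00

ANSWER: 35000.00


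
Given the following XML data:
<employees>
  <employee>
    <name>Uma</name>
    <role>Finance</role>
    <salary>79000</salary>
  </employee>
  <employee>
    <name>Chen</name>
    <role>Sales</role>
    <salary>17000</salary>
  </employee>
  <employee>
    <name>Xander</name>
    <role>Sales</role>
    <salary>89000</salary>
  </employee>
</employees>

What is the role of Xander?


Searching for <employee> with <name>Xander</name>
Found at position 3
<role>Sales</role>

ANSWER: Sales


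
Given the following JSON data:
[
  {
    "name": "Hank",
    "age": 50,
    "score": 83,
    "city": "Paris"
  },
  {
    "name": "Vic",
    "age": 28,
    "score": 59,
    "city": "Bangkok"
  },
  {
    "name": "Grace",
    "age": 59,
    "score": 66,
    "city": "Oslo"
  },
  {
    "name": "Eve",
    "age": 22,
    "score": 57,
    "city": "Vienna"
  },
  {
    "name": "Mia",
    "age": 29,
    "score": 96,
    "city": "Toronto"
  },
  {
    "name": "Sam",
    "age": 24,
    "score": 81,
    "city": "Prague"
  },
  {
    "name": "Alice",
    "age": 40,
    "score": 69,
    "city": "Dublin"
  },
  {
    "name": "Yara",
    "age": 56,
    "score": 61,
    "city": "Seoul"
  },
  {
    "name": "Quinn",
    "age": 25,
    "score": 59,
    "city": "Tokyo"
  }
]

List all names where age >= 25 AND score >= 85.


Checking both conditions:
  Hank (age=50, score=83) -> no
  Vic (age=28, score=59) -> no
  Grace (age=59, score=66) -> no
  Eve (age=22, score=57) -> no
  Mia (age=29, score=96) -> YES
  Sam (age=24, score=81) -> no
  Alice (age=40, score=69) -> no
  Yara (age=56, score=61) -> no
  Quinn (age=25, score=59) -> no


ANSWER: Mia


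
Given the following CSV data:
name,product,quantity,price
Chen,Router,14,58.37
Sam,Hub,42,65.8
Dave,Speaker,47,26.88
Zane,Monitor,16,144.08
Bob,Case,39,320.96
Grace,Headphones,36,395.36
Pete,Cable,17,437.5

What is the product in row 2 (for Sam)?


Row 2: Sam
Column 'product' = Hub

ANSWER: Hub


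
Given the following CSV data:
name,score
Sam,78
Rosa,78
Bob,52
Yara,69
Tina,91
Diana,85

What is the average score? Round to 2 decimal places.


Scores: 78, 78, 52, 69, 91, 85
Sum = 453
Count = 6
Average = 453 / 6 = 75.50

ANSWER: 75.50


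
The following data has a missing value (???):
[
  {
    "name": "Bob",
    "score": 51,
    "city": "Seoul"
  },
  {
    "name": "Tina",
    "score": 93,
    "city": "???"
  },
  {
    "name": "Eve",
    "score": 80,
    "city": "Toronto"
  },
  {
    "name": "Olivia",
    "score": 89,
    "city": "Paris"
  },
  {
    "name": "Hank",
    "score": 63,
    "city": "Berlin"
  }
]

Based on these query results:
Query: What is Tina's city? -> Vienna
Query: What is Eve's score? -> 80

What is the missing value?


The missing value is Tina's city
From query: Tina's city = Vienna

ANSWER: Vienna


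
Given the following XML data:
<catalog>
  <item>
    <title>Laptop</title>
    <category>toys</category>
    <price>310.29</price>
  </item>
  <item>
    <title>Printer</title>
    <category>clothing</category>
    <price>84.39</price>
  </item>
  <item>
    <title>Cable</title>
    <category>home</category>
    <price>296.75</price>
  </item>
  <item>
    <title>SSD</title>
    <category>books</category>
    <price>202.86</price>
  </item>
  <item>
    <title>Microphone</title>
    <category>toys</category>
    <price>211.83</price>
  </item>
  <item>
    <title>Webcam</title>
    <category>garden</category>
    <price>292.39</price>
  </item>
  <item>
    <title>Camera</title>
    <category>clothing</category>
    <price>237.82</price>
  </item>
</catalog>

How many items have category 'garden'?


Scanning <item> elements for <category>garden</category>:
  Item 6: Webcam -> MATCH
Count: 1

ANSWER: 1


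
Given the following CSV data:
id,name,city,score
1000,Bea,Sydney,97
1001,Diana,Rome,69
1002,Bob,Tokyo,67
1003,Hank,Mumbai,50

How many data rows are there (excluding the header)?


Counting rows (excluding header):
Header: id,name,city,score
Data rows: 4

ANSWER: 4


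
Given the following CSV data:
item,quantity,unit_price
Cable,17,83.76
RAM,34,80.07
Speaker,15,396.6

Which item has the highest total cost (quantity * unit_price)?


Computing row totals:
  Cable: 1423.92
  RAM: 2722.38
  Speaker: 5949.0
Maximum: Speaker (5949.0)

ANSWER: Speaker


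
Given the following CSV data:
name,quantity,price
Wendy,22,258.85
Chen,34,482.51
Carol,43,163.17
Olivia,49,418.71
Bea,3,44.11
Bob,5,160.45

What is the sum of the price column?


Values in 'price' column:
  Row 1: 258.85
  Row 2: 482.51
  Row 3: 163.17
  Row 4: 418.71
  Row 5: 44.11
  Row 6: 160.45
Sum = 258.85 + 482.51 + 163.17 + 418.71 + 44.11 + 160.45 = 1527.8

ANSWER: 1527.8


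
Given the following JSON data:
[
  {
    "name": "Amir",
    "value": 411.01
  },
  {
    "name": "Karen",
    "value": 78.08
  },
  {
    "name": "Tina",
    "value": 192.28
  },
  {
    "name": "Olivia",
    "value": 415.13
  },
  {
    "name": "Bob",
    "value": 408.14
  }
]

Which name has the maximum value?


Comparing values:
  Amir: 411.01
  Karen: 78.08
  Tina: 192.28
  Olivia: 415.13
  Bob: 408.14
Maximum: Olivia (415.13)

ANSWER: Olivia


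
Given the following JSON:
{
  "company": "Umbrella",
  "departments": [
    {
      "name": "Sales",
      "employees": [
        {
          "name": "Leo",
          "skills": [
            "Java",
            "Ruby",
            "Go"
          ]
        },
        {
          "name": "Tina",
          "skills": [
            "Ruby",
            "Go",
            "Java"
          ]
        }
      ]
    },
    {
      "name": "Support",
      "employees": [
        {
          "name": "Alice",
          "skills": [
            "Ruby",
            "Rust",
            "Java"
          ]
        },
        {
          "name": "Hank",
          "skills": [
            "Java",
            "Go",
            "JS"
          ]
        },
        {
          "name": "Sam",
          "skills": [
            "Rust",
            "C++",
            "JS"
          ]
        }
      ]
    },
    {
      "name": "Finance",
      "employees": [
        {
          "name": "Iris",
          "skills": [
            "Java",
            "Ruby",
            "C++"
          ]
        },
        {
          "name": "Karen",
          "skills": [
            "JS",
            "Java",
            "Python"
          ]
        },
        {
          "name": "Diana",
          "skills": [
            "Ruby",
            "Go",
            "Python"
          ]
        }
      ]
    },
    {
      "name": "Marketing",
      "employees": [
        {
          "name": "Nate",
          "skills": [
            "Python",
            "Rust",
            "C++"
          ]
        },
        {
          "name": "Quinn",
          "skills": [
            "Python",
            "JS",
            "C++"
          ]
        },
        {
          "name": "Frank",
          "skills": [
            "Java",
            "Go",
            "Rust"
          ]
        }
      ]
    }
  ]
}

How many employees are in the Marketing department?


Path: departments[3].employees
Count: 3

ANSWER: 3


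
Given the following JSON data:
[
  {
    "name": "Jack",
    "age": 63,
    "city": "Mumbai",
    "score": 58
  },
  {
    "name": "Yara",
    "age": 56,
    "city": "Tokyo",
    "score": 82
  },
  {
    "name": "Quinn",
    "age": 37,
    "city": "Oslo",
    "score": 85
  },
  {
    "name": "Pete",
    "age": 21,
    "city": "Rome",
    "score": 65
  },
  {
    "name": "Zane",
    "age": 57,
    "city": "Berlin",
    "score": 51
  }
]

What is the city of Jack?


Looking up record where name = Jack
Record index: 0
Field 'city' = Mumbai

ANSWER: Mumbai


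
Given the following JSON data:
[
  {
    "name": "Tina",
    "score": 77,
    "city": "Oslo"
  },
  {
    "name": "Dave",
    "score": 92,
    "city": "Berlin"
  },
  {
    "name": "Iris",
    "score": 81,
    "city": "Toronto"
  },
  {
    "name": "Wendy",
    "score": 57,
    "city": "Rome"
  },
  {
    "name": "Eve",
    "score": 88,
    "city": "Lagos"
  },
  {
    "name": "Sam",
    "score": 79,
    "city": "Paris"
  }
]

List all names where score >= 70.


Filtering records where score >= 70:
  Tina (score=77) -> YES
  Dave (score=92) -> YES
  Iris (score=81) -> YES
  Wendy (score=57) -> no
  Eve (score=88) -> YES
  Sam (score=79) -> YES


ANSWER: Tina, Dave, Iris, Eve, Sam


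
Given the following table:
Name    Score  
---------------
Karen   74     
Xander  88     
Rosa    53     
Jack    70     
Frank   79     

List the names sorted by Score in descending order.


Sorting by Score (descending):
  Xander: 88
  Frank: 79
  Karen: 74
  Jack: 70
  Rosa: 53


ANSWER: Xander, Frank, Karen, Jack, Rosa


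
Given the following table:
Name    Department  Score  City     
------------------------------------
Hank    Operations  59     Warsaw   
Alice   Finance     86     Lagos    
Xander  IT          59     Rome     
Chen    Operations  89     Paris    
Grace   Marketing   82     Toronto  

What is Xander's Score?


Row 3: Xander
Score = 59

ANSWER: 59


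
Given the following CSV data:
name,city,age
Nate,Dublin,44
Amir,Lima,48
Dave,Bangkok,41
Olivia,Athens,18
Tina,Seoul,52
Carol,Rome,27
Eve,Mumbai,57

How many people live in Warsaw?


Scanning city column for 'Warsaw':
Total matches: 0

ANSWER: 0


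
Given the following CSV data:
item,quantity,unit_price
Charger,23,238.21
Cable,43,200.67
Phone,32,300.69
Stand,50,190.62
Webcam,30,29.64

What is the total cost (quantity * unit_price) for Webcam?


Row: Webcam
quantity = 30
unit_price = 29.64
total = 30 * 29.64 = 889.2

ANSWER: 889.2


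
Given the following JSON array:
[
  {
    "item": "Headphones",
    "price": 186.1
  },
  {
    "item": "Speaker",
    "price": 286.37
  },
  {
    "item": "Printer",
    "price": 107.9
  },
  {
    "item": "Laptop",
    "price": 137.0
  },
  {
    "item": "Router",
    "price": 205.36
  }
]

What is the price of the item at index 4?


Array index 4 -> Router
price = 205.36

ANSWER: 205.36


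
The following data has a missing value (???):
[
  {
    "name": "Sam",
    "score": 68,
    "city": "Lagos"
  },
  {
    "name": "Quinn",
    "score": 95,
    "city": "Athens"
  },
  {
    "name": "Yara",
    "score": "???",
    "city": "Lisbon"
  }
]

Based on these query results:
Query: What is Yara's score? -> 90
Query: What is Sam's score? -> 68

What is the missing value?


The missing value is Yara's score
From query: Yara's score = 90

ANSWER: 90


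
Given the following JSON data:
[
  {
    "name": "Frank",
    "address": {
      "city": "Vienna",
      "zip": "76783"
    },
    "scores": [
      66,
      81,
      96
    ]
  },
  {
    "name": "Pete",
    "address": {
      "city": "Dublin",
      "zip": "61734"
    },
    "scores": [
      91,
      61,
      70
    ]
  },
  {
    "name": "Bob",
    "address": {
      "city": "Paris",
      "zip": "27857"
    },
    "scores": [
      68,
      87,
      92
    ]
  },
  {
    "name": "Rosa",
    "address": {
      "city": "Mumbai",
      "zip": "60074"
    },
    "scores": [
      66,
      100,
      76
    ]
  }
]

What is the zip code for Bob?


Path: records[2].address.zip
Value: 27857

ANSWER: 27857


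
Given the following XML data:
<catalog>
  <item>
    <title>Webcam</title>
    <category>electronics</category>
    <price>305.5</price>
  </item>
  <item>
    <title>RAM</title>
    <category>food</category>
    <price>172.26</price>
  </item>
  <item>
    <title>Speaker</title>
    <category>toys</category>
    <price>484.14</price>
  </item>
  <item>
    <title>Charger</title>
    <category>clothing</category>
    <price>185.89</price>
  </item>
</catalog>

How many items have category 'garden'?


Scanning <item> elements for <category>garden</category>:
Count: 0

ANSWER: 0


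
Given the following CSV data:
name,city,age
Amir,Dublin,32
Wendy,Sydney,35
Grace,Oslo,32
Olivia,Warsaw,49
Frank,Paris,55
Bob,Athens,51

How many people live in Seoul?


Scanning city column for 'Seoul':
Total matches: 0

ANSWER: 0


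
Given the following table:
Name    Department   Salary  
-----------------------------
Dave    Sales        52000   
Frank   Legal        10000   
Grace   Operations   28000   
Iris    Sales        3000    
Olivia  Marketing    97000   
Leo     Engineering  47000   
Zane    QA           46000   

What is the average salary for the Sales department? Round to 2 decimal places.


Sales department members:
  Dave: 52000
  Iris: 3000
Sum = 55000
Count = 2
Average = 55000 / 2 = 27500.00

ANSWER: 27500.00


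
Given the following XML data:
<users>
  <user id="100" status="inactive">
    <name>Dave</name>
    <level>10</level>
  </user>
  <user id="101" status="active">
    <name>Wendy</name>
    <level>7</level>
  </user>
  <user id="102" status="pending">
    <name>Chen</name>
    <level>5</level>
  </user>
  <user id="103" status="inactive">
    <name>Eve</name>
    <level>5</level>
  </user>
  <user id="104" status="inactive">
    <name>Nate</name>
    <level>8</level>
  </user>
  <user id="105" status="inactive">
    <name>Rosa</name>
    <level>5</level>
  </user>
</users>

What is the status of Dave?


Finding user with name = Dave
user id="100" status="inactive"

ANSWER: inactive


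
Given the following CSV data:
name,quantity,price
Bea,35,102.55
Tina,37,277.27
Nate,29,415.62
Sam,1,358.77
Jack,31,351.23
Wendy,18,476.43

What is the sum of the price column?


Values in 'price' column:
  Row 1: 102.55
  Row 2: 277.27
  Row 3: 415.62
  Row 4: 358.77
  Row 5: 351.23
  Row 6: 476.43
Sum = 102.55 + 277.27 + 415.62 + 358.77 + 351.23 + 476.43 = 1981.87

ANSWER: 1981.87


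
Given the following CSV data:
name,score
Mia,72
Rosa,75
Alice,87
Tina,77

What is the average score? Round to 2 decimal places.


Scores: 72, 75, 87, 77
Sum = 311
Count = 4
Average = 311 / 4 = 77.75

ANSWER: 77.75


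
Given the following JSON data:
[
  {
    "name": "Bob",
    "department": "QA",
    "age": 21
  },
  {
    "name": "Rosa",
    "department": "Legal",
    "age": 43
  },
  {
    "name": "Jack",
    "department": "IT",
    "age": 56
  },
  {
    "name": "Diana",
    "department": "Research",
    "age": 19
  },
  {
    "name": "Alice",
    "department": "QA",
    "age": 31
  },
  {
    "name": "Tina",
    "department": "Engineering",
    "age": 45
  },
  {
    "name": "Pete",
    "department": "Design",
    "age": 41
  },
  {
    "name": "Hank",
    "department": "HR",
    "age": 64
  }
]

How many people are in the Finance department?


Scanning records for department = Finance
  No matches found
Count: 0

ANSWER: 0


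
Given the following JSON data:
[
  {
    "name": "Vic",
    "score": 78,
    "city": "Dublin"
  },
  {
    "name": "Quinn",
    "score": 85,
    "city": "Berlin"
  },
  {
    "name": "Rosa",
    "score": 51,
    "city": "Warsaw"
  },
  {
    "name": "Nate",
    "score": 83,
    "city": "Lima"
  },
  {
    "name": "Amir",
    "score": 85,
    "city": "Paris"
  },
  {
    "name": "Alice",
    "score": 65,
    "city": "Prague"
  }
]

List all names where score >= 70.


Filtering records where score >= 70:
  Vic (score=78) -> YES
  Quinn (score=85) -> YES
  Rosa (score=51) -> no
  Nate (score=83) -> YES
  Amir (score=85) -> YES
  Alice (score=65) -> no


ANSWER: Vic, Quinn, Nate, Amir


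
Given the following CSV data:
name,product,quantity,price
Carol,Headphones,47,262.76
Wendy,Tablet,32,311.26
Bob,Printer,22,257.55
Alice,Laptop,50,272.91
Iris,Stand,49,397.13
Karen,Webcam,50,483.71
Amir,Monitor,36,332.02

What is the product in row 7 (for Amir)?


Row 7: Amir
Column 'product' = Monitor

ANSWER: Monitor


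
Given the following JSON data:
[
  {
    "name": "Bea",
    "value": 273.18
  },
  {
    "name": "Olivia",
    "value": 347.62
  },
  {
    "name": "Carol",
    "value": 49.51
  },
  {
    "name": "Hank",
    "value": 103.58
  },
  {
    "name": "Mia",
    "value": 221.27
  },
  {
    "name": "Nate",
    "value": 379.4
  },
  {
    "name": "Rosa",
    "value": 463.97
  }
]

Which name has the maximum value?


Comparing values:
  Bea: 273.18
  Olivia: 347.62
  Carol: 49.51
  Hank: 103.58
  Mia: 221.27
  Nate: 379.4
  Rosa: 463.97
Maximum: Rosa (463.97)

ANSWER: Rosa


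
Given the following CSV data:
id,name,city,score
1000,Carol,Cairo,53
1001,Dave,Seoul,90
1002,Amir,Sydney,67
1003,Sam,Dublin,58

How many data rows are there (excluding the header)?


Counting rows (excluding header):
Header: id,name,city,score
Data rows: 4

ANSWER: 4


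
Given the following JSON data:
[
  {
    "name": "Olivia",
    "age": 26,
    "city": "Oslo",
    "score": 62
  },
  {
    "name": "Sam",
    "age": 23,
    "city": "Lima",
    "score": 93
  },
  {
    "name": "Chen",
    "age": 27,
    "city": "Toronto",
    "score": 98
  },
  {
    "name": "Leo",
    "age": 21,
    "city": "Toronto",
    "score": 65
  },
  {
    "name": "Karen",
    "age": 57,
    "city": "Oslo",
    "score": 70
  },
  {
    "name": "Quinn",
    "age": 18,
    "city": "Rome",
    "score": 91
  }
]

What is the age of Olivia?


Looking up record where name = Olivia
Record index: 0
Field 'age' = 26

ANSWER: 26


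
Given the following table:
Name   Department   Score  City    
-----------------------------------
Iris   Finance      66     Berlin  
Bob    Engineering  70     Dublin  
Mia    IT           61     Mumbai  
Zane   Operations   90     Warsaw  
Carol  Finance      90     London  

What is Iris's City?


Row 1: Iris
City = Berlin

ANSWER: Berlin


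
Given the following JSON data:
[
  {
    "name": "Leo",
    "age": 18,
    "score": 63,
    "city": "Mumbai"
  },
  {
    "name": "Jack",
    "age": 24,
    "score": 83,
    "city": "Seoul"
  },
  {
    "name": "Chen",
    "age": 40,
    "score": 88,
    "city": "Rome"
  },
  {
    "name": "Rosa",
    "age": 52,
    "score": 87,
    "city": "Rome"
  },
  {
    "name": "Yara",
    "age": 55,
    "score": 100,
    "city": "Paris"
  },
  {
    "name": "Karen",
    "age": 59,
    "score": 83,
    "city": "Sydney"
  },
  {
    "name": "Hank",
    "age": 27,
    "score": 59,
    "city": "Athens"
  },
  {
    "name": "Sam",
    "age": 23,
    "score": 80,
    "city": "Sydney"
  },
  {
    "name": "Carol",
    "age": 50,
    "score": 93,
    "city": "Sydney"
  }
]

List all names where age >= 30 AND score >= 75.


Checking both conditions:
  Leo (age=18, score=63) -> no
  Jack (age=24, score=83) -> no
  Chen (age=40, score=88) -> YES
  Rosa (age=52, score=87) -> YES
  Yara (age=55, score=100) -> YES
  Karen (age=59, score=83) -> YES
  Hank (age=27, score=59) -> no
  Sam (age=23, score=80) -> no
  Carol (age=50, score=93) -> YES


ANSWER: Chen, Rosa, Yara, Karen, Carol


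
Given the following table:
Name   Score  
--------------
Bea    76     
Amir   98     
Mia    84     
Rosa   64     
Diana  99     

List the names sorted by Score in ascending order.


Sorting by Score (ascending):
  Rosa: 64
  Bea: 76
  Mia: 84
  Amir: 98
  Diana: 99


ANSWER: Rosa, Bea, Mia, Amir, Diana


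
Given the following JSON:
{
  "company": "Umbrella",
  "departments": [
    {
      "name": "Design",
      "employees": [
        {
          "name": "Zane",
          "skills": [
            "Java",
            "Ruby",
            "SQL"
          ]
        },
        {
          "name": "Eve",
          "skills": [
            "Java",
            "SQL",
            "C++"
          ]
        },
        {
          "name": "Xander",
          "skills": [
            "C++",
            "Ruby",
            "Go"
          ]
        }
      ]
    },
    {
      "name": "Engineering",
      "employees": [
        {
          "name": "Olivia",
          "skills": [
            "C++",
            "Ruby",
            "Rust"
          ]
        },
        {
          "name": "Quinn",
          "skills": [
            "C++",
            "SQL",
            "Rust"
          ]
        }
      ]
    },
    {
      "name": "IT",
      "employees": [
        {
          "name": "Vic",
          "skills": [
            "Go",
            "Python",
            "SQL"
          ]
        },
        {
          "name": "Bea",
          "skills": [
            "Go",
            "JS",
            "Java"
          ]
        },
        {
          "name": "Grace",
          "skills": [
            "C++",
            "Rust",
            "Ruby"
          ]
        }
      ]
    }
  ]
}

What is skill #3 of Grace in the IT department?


Path: departments[2].employees[2].skills[2]
Value: Ruby

ANSWER: Ruby


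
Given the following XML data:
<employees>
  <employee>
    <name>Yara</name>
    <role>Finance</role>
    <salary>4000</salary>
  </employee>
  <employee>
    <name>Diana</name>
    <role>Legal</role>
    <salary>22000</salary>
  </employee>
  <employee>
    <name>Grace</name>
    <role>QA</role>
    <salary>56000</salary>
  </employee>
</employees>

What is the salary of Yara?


Searching for <employee> with <name>Yara</name>
Found at position 1
<salary>4000</salary>

ANSWER: 4000


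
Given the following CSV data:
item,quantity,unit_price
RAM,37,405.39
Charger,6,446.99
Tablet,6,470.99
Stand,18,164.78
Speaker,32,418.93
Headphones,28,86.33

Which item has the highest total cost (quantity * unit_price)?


Computing row totals:
  RAM: 14999.43
  Charger: 2681.94
  Tablet: 2825.94
  Stand: 2966.04
  Speaker: 13405.76
  Headphones: 2417.24
Maximum: RAM (14999.43)

ANSWER: RAM


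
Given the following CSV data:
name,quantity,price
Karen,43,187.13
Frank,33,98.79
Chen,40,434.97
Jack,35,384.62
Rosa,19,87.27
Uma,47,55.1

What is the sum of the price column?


Values in 'price' column:
  Row 1: 187.13
  Row 2: 98.79
  Row 3: 434.97
  Row 4: 384.62
  Row 5: 87.27
  Row 6: 55.1
Sum = 187.13 + 98.79 + 434.97 + 384.62 + 87.27 + 55.1 = 1247.88

ANSWER: 1247.88


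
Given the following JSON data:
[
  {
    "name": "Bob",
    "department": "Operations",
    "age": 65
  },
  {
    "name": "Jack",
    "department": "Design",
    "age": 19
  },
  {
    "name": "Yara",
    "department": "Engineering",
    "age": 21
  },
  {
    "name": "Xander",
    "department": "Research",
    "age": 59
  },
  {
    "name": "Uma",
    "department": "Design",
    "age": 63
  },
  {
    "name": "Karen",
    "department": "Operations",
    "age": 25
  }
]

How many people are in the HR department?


Scanning records for department = HR
  No matches found
Count: 0

ANSWER: 0


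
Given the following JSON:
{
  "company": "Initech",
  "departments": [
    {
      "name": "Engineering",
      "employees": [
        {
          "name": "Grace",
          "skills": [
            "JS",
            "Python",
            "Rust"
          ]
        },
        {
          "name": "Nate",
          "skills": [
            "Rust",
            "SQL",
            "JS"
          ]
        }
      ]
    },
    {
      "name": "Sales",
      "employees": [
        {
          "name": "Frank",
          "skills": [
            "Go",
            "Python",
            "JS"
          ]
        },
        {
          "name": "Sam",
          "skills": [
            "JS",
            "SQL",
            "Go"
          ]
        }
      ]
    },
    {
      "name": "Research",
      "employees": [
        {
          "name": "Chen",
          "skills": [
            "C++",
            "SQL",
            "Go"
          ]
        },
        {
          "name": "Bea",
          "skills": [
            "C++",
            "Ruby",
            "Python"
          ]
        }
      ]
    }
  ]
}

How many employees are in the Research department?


Path: departments[2].employees
Count: 2

ANSWER: 2


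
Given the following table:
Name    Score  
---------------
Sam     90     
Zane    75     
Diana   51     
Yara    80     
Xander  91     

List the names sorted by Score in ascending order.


Sorting by Score (ascending):
  Diana: 51
  Zane: 75
  Yara: 80
  Sam: 90
  Xander: 91


ANSWER: Diana, Zane, Yara, Sam, Xander


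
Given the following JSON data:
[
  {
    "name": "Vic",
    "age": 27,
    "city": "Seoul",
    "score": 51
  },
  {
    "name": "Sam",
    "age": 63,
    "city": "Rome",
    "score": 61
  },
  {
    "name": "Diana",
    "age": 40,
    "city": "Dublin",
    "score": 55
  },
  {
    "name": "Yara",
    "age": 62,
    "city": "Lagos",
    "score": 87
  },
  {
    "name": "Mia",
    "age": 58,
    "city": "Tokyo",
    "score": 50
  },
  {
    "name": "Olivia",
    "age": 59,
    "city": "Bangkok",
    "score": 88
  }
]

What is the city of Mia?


Looking up record where name = Mia
Record index: 4
Field 'city' = Tokyo

ANSWER: Tokyo


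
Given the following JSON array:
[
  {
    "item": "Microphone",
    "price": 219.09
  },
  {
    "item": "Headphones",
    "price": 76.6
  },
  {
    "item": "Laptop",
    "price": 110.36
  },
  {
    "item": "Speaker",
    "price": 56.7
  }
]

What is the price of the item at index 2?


Array index 2 -> Laptop
price = 110.36

ANSWER: 110.36


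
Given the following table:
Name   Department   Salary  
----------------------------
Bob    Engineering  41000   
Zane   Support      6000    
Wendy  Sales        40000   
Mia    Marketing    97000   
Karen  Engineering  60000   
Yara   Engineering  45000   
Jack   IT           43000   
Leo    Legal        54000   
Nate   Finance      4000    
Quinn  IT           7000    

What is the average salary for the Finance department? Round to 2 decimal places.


Finance department members:
  Nate: 4000
Sum = 4000
Count = 1
Average = 4000 / 1 = 4000.00

ANSWER: 4000.00


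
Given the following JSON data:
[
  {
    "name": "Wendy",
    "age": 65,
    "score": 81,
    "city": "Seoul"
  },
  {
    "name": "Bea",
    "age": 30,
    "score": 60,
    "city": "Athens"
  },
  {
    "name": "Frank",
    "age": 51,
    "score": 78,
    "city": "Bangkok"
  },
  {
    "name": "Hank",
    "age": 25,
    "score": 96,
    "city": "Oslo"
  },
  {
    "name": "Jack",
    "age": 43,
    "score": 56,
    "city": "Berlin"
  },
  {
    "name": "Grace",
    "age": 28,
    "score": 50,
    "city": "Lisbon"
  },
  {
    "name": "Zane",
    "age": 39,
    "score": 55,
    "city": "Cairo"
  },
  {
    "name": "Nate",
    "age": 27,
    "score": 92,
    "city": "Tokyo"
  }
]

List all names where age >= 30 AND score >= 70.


Checking both conditions:
  Wendy (age=65, score=81) -> YES
  Bea (age=30, score=60) -> no
  Frank (age=51, score=78) -> YES
  Hank (age=25, score=96) -> no
  Jack (age=43, score=56) -> no
  Grace (age=28, score=50) -> no
  Zane (age=39, score=55) -> no
  Nate (age=27, score=92) -> no


ANSWER: Wendy, Frank


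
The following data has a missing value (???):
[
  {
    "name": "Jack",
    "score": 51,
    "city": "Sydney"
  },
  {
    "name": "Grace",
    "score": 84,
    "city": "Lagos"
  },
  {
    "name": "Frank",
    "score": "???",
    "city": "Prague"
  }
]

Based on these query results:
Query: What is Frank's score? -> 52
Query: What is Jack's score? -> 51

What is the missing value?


The missing value is Frank's score
From query: Frank's score = 52

ANSWER: 52


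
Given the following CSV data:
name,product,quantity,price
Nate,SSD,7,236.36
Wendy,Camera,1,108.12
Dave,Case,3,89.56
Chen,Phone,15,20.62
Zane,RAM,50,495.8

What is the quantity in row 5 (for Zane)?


Row 5: Zane
Column 'quantity' = 50

ANSWER: 50


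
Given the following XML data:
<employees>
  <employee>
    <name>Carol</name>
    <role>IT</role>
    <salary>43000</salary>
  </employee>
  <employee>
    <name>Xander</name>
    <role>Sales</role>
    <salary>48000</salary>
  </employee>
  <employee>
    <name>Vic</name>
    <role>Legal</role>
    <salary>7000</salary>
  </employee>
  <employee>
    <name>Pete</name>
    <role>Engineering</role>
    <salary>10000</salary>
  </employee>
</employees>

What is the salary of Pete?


Searching for <employee> with <name>Pete</name>
Found at position 4
<salary>10000</salary>

ANSWER: 10000


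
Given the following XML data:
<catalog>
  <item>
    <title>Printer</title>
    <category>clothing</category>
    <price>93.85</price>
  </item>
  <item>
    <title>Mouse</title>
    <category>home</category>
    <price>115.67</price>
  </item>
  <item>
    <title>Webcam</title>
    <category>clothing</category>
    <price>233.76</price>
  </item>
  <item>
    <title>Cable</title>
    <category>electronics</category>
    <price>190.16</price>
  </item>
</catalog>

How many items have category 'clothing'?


Scanning <item> elements for <category>clothing</category>:
  Item 1: Printer -> MATCH
  Item 3: Webcam -> MATCH
Count: 2

ANSWER: 2


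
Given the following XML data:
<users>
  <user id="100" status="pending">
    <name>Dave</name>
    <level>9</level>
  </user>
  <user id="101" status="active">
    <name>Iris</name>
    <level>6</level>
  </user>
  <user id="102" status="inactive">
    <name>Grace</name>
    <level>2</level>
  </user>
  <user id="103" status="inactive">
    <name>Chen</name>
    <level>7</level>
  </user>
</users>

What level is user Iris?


Finding user: Iris
<level>6</level>

ANSWER: 6


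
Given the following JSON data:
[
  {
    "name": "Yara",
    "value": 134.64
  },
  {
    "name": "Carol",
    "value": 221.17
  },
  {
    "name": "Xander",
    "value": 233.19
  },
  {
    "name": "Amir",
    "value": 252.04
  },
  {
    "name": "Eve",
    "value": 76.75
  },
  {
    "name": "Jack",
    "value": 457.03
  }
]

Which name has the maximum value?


Comparing values:
  Yara: 134.64
  Carol: 221.17
  Xander: 233.19
  Amir: 252.04
  Eve: 76.75
  Jack: 457.03
Maximum: Jack (457.03)

ANSWER: Jack


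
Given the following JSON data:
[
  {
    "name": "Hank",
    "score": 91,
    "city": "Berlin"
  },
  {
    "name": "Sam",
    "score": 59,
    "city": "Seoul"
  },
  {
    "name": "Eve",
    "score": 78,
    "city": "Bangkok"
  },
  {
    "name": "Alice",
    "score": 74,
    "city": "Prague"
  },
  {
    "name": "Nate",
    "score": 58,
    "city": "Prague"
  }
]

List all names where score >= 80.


Filtering records where score >= 80:
  Hank (score=91) -> YES
  Sam (score=59) -> no
  Eve (score=78) -> no
  Alice (score=74) -> no
  Nate (score=58) -> no


ANSWER: Hank


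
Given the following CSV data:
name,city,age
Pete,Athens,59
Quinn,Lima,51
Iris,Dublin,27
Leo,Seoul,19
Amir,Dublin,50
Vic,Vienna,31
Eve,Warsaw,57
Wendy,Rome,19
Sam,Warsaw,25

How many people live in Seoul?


Scanning city column for 'Seoul':
  Row 4: Leo -> MATCH
Total matches: 1

ANSWER: 1


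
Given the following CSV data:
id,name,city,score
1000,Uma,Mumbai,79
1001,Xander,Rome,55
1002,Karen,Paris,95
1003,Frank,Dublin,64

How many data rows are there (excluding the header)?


Counting rows (excluding header):
Header: id,name,city,score
Data rows: 4

ANSWER: 4


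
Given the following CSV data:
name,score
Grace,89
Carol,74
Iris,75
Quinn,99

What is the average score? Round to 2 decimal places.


Scores: 89, 74, 75, 99
Sum = 337
Count = 4
Average = 337 / 4 = 84.25

ANSWER: 84.25


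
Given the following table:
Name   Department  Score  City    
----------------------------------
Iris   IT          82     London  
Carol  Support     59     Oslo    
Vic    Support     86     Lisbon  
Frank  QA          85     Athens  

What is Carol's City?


Row 2: Carol
City = Oslo

ANSWER: Oslo


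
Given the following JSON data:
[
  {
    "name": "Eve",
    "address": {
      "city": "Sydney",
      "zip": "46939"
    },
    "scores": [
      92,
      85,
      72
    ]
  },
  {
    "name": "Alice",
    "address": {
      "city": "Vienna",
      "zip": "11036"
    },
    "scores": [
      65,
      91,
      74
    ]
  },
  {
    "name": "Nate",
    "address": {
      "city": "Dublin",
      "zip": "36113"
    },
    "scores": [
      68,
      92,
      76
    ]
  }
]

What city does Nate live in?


Path: records[2].address.city
Value: Dublin

ANSWER: Dublin


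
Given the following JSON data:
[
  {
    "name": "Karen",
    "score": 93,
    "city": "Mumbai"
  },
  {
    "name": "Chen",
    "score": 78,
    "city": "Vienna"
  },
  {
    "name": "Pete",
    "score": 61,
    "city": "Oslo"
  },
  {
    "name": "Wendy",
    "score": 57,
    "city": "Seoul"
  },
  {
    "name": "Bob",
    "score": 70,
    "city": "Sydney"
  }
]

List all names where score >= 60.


Filtering records where score >= 60:
  Karen (score=93) -> YES
  Chen (score=78) -> YES
  Pete (score=61) -> YES
  Wendy (score=57) -> no
  Bob (score=70) -> YES


ANSWER: Karen, Chen, Pete, Bob


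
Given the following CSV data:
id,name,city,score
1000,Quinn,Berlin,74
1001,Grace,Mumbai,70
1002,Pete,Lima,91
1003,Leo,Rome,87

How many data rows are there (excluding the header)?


Counting rows (excluding header):
Header: id,name,city,score
Data rows: 4

ANSWER: 4


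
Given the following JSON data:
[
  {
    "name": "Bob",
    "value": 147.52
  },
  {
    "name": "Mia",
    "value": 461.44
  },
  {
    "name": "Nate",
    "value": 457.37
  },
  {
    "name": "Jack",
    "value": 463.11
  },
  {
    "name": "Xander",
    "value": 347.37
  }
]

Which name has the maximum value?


Comparing values:
  Bob: 147.52
  Mia: 461.44
  Nate: 457.37
  Jack: 463.11
  Xander: 347.37
Maximum: Jack (463.11)

ANSWER: Jack


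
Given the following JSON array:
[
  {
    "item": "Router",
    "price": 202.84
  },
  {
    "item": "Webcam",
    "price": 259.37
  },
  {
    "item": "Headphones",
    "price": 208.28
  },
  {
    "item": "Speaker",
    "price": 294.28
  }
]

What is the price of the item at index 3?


Array index 3 -> Speaker
price = 294.28

ANSWER: 294.28


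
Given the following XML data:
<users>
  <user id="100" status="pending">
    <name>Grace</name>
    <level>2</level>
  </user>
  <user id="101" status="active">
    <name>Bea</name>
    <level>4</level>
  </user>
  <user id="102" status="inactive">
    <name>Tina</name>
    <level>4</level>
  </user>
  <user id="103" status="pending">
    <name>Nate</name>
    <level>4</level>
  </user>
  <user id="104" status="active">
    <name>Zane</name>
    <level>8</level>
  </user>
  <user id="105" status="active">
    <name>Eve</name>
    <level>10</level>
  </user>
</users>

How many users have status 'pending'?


Counting users with status='pending':
  Grace (id=100) -> MATCH
  Nate (id=103) -> MATCH
Count: 2

ANSWER: 2


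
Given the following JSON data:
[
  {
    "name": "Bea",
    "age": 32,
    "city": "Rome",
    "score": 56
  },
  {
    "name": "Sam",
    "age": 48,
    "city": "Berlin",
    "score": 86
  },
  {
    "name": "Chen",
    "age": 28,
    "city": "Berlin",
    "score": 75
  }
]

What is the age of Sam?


Looking up record where name = Sam
Record index: 1
Field 'age' = 48

ANSWER: 48


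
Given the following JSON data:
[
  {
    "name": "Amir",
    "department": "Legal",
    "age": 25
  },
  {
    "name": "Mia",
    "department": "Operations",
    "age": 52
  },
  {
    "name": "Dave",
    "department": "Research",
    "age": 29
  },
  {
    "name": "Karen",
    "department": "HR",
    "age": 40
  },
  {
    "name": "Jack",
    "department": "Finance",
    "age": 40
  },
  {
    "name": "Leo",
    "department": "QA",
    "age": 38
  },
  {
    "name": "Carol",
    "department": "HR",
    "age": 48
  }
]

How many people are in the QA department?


Scanning records for department = QA
  Record 5: Leo
Count: 1

ANSWER: 1


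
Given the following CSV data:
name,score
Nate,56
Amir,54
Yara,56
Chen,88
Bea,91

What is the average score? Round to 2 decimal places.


Scores: 56, 54, 56, 88, 91
Sum = 345
Count = 5
Average = 345 / 5 = 69.00

ANSWER: 69.00


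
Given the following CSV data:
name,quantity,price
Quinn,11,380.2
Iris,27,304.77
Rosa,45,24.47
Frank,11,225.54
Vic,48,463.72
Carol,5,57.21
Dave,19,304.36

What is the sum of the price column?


Values in 'price' column:
  Row 1: 380.2
  Row 2: 304.77
  Row 3: 24.47
  Row 4: 225.54
  Row 5: 463.72
  Row 6: 57.21
  Row 7: 304.36
Sum = 380.2 + 304.77 + 24.47 + 225.54 + 463.72 + 57.21 + 304.36 = 1760.27

ANSWER: 1760.27


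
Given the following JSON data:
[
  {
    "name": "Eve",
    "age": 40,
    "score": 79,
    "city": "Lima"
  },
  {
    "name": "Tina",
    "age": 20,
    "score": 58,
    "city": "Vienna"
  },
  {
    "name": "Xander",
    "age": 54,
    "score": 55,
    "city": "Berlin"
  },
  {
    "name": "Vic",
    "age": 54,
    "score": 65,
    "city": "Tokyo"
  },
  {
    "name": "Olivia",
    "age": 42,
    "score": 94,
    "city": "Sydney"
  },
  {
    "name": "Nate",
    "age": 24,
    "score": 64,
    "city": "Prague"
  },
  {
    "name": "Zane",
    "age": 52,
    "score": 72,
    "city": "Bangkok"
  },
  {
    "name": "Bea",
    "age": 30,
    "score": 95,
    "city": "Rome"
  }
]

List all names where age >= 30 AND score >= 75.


Checking both conditions:
  Eve (age=40, score=79) -> YES
  Tina (age=20, score=58) -> no
  Xander (age=54, score=55) -> no
  Vic (age=54, score=65) -> no
  Olivia (age=42, score=94) -> YES
  Nate (age=24, score=64) -> no
  Zane (age=52, score=72) -> no
  Bea (age=30, score=95) -> YES


ANSWER: Eve, Olivia, Bea


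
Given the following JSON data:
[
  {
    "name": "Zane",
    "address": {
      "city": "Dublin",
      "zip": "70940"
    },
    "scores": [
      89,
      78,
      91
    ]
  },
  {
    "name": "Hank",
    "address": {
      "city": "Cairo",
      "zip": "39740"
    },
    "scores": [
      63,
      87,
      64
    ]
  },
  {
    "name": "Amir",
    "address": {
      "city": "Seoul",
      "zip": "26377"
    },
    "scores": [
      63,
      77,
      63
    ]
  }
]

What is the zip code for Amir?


Path: records[2].address.zip
Value: 26377

ANSWER: 26377


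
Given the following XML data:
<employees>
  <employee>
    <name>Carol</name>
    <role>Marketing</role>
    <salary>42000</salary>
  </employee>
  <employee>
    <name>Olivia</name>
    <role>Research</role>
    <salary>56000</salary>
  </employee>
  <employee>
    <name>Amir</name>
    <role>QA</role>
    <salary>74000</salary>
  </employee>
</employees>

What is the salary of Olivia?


Searching for <employee> with <name>Olivia</name>
Found at position 2
<salary>56000</salary>

ANSWER: 56000
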